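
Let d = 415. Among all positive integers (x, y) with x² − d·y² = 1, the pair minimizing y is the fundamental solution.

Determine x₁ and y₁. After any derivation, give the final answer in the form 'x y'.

[20; 2,1,2,4,6,…,1,2,40] for √415; ℓ=16 ⇒ convergent index 15
step 0: (20, 1)  from 20·(1,0) + (0,1)
step 1: (41, 2)  from 2·(20,1) + (1,0)
step 2: (61, 3)  from 1·(41,2) + (20,1)
step 3: (163, 8)  from 2·(61,3) + (41,2)
step 4: (713, 35)  from 4·(163,8) + (61,3)
step 5: (4441, 218)  from 6·(713,35) + (163,8)
step 6: (5154, 253)  from 1·(4441,218) + (713,35)
step 7: (9595, 471)  from 1·(5154,253) + (4441,218)
step 8: (33939, 1666)  from 3·(9595,471) + (5154,253)
step 9: (43534, 2137)  from 1·(33939,1666) + (9595,471)
step 10: (77473, 3803)  from 1·(43534,2137) + (33939,1666)
step 11: (508372, 24955)  from 6·(77473,3803) + (43534,2137)
step 12: (2110961, 103623)  from 4·(508372,24955) + (77473,3803)
step 13: (4730294, 232201)  from 2·(2110961,103623) + (508372,24955)
step 14: (6841255, 335824)  from 1·(4730294,232201) + (2110961,103623)
step 15: (18412804, 903849)  from 2·(6841255,335824) + (4730294,232201)
fundamental: x₁=18412804, y₁=903849  (since 339031351142416 − 415·816943014801 = 1)

18412804 903849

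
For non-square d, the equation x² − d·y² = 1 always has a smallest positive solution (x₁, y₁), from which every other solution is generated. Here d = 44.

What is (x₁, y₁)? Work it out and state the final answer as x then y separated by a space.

√44 → a₀=6, period (1,1,1,2,1,1,1,12); ℓ=8 even so k=7
step 0: (6, 1)  from 6·(1,0) + (0,1)
…
step 6: (126, 19)  from 1·(73,11) + (53,8)
step 7: (199, 30)  from 1·(126,19) + (73,11)
→ (199, 30).  Check: 199²=39601, 44·30²=39600, difference 1.

199 30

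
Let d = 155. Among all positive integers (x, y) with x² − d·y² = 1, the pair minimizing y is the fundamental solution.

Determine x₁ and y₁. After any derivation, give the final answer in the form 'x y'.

249 20

√155 = [12; 2,4,2,24, …], period ℓ=4 (even) → k=3
a_0=12:  p_0=12·1+0=12,  q_0=12·0+1=1
a_1=2:  p_1=2·12+1=25,  q_1=2·1+0=2
a_2=4:  p_2=4·25+12=112,  q_2=4·2+1=9
a_3=2:  p_3=2·112+25=249,  q_3=2·9+2=20
→ (249, 20).  Check: 249²=62001, 155·20²=62000, difference 1.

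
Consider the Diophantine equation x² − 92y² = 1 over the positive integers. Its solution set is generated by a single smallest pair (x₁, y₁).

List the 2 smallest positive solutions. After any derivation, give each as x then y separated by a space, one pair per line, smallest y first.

1151 120
2649601 276240

√92 → a₀=9, period (1,1,2,4,2,1,1,18); ℓ=8 even so k=7
step 0: (9, 1)  from 9·(1,0) + (0,1)
step 1: (10, 1)  from 1·(9,1) + (1,0)
step 2: (19, 2)  from 1·(10,1) + (9,1)
…
step 4: (211, 22)  from 4·(48,5) + (19,2)
…
step 6: (681, 71)  from 1·(470,49) + (211,22)
step 7: (1151, 120)  from 1·(681,71) + (470,49)
→ (1151, 120).  Check: 1151²=1324801, 92·120²=1324800, difference 1.
(1151+120√92)^2 = 2649601 + 276240√92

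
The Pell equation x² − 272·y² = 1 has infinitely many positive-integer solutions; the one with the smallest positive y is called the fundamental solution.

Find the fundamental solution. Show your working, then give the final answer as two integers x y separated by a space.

√272 = [16; 2,32, …], period ℓ=2 (even) → k=1
a_0=16:  p_0=16·1+0=16,  q_0=16·0+1=1
a_1=2:  p_1=2·16+1=33,  q_1=2·1+0=2
fundamental: x₁=33, y₁=2  (since 1089 − 272·4 = 1)

33 2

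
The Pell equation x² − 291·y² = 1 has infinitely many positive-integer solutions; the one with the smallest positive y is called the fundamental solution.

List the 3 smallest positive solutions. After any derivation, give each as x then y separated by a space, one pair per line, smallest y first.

d=291: √d = [17; 17,34] (ℓ=2, even), read p_1/q_1
a_0=17:  p_0=17·1+0=17,  q_0=17·0+1=1
a_1=17:  p_1=17·17+1=290,  q_1=17·1+0=17
fundamental: x₁=290, y₁=17  (since 84100 − 291·289 = 1)
(290+17√291)^2 = 168199 + 9860√291
(290+17√291)^3 = 97555130 + 5718783√291

290 17
168199 9860
97555130 5718783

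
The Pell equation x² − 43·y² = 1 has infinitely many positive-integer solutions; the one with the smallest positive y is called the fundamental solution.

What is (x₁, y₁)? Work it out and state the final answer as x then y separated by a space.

√43 → a₀=6, period (1,1,3,1,5,1,3,1,1,12); ℓ=10 even so k=9
step 0: (6, 1)  from 6·(1,0) + (0,1)
step 1: (7, 1)  from 1·(6,1) + (1,0)
step 2: (13, 2)  from 1·(7,1) + (6,1)
step 3: (46, 7)  from 3·(13,2) + (7,1)
step 4: (59, 9)  from 1·(46,7) + (13,2)
step 5: (341, 52)  from 5·(59,9) + (46,7)
step 6: (400, 61)  from 1·(341,52) + (59,9)
…
step 8: (1941, 296)  from 1·(1541,235) + (400,61)
step 9: (3482, 531)  from 1·(1941,296) + (1541,235)
→ (3482, 531).  Check: 3482²=12124324, 43·531²=12124323, difference 1.

3482 531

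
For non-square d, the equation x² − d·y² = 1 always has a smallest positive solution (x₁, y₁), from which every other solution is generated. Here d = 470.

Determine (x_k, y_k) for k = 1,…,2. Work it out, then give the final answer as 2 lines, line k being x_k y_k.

[21; 1,2,8,2,1,42] for √470; ℓ=6 ⇒ convergent index 5
k=0  a_k=21  p_k/q_k = 21/1
…
k=4  a_k=2  p_k/q_k = 1149/53
k=5  a_k=1  p_k/q_k = 1691/78
→ (1691, 78).  Check: 1691²=2859481, 470·78²=2859480, difference 1.
(1691+78√470)^2 = 5718961 + 263796√470

1691 78
5718961 263796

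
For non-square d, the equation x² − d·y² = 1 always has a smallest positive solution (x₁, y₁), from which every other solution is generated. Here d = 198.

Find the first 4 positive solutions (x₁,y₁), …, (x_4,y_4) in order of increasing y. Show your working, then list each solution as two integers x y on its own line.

197 14
77617 5516
30580901 2173290
12048797377 856270744

√198 = [14; 14,28, …], period ℓ=2 (even) → k=1
k=0  a_k=14  p_k/q_k = 14/1
k=1  a_k=14  p_k/q_k = 197/14
fundamental: x₁=197, y₁=14  (since 38809 − 198·196 = 1)
(197+14√198)^2 = 77617 + 5516√198
(197+14√198)^3 = 30580901 + 2173290√198
(197+14√198)^4 = 12048797377 + 856270744√198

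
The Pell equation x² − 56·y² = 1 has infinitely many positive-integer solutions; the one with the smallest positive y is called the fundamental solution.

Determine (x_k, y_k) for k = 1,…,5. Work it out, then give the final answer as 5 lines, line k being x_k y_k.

d=56: √d = [7; 2,14] (ℓ=2, even), read p_1/q_1
k=0  a_k=7  p_k/q_k = 7/1
k=1  a_k=2  p_k/q_k = 15/2
fundamental: x₁=15, y₁=2  (since 225 − 56·4 = 1)
n=2: (15,2)∘(15,2) = (15·15+56·2·2, 15·2+2·15) = (449,60)
n=3: (449,60)∘(15,2) = (15·449+56·2·60, 15·60+2·449) = (13455,1798)
n=4: (13455,1798)∘(15,2) = (15·13455+56·2·1798, 15·1798+2·13455) = (403201,53880)
n=5: (403201,53880)∘(15,2) = (15·403201+56·2·53880, 15·53880+2·403201) = (12082575,1614602)

15 2
449 60
13455 1798
403201 53880
12082575 1614602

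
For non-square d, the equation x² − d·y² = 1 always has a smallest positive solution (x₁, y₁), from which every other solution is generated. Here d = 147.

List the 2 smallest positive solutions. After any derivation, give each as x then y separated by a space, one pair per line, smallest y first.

d=147: √d = [12; 8,24] (ℓ=2, even), read p_1/q_1
k=0  a_k=12  p_k/q_k = 12/1
k=1  a_k=8  p_k/q_k = 97/8
→ (97, 8).  Check: 97²=9409, 147·8²=9408, difference 1.
(x_2, y_2) = (97·97 + 147·8·8, 97·8 + 8·97) = (18817, 1552)

97 8
18817 1552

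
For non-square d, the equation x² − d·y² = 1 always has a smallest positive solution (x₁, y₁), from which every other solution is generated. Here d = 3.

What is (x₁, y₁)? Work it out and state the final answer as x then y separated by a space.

√3 → a₀=1, period (1,2); ℓ=2 even so k=1
a_0=1:  p_0=1·1+0=1,  q_0=1·0+1=1
a_1=1:  p_1=1·1+1=2,  q_1=1·1+0=1
fundamental: x₁=2, y₁=1  (since 4 − 3·1 = 1)

2 1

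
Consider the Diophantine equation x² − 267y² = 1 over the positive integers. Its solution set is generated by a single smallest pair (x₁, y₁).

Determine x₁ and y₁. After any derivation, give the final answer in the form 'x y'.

2402 147

d=267: √d = [16; 2,1,15,1,2,32] (ℓ=6, even), read p_5/q_5
step 0: (16, 1)  from 16·(1,0) + (0,1)
…
step 4: (817, 50)  from 1·(768,47) + (49,3)
step 5: (2402, 147)  from 2·(817,50) + (768,47)
→ (2402, 147).  Check: 2402²=5769604, 267·147²=5769603, difference 1.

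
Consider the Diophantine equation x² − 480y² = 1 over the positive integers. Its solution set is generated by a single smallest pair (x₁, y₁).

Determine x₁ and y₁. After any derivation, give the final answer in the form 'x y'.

[21; 1,9,1,42] for √480; ℓ=4 ⇒ convergent index 3
i=0: a=21 ⇒ p=21, q=1
i=1: a=1 ⇒ p=22, q=1
i=2: a=9 ⇒ p=219, q=10
i=3: a=1 ⇒ p=241, q=11
→ (241, 11).  Check: 241²=58081, 480·11²=58080, difference 1.

241 11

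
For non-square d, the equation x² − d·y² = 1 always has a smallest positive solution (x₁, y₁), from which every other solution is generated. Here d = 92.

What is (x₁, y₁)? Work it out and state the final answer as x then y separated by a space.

1151 120

d=92: √d = [9; 1,1,2,4,2,1,1,18] (ℓ=8, even), read p_7/q_7
k=0  a_k=9  p_k/q_k = 9/1
…
k=5  a_k=2  p_k/q_k = 470/49
k=6  a_k=1  p_k/q_k = 681/71
k=7  a_k=1  p_k/q_k = 1151/120
fundamental: x₁=1151, y₁=120  (since 1324801 − 92·14400 = 1)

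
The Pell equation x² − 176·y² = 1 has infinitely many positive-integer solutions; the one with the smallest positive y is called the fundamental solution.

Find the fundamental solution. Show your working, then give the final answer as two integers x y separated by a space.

199 15

d=176: √d = [13; 3,1,3,26] (ℓ=4, even), read p_3/q_3
i=0: a=13 ⇒ p=13, q=1
i=1: a=3 ⇒ p=40, q=3
i=2: a=1 ⇒ p=53, q=4
i=3: a=3 ⇒ p=199, q=15
fundamental: x₁=199, y₁=15  (since 39601 − 176·225 = 1)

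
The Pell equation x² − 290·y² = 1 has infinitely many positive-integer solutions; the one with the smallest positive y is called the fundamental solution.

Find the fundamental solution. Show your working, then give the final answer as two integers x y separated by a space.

√290 = [17; 34, …], period ℓ=1 (odd) → k=1
k=0  a_k=17  p_k/q_k = 17/1
k=1  a_k=34  p_k/q_k = 579/34
→ (579, 34).  Check: 579²=335241, 290·34²=335240, difference 1.

579 34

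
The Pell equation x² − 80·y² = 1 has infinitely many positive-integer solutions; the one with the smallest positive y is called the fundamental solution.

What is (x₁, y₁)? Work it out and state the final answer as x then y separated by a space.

9 1

d=80: √d = [8; 1,16] (ℓ=2, even), read p_1/q_1
a_0=8:  p_0=8·1+0=8,  q_0=8·0+1=1
a_1=1:  p_1=1·8+1=9,  q_1=1·1+0=1
→ (9, 1).  Check: 9²=81, 80·1²=80, difference 1.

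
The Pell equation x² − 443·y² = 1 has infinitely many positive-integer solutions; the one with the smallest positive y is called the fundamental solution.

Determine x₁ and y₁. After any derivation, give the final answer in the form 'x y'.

d=443: √d = [21; 21,42] (ℓ=2, even), read p_1/q_1
step 0: (21, 1)  from 21·(1,0) + (0,1)
step 1: (442, 21)  from 21·(21,1) + (1,0)
(x₁, y₁) = (442, 21);  442² − 443·21² = 1 ✓

442 21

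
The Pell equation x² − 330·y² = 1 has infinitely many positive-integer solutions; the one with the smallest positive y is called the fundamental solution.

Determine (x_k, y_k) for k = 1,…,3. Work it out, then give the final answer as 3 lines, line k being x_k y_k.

√330 = [18; 6,36, …], period ℓ=2 (even) → k=1
k=0  a_k=18  p_k/q_k = 18/1
k=1  a_k=6  p_k/q_k = 109/6
(x₁, y₁) = (109, 6);  109² − 330·6² = 1 ✓
(x_2, y_2) = (109·109 + 330·6·6, 109·6 + 6·109) = (23761, 1308)
(x_3, y_3) = (109·23761 + 330·6·1308, 109·1308 + 6·23761) = (5179789, 285138)

109 6
23761 1308
5179789 285138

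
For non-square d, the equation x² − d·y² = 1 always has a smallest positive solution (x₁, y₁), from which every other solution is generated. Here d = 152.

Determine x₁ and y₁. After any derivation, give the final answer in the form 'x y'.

d=152: √d = [12; 3,24] (ℓ=2, even), read p_1/q_1
step 0: (12, 1)  from 12·(1,0) + (0,1)
step 1: (37, 3)  from 3·(12,1) + (1,0)
(x₁, y₁) = (37, 3);  37² − 152·3² = 1 ✓

37 3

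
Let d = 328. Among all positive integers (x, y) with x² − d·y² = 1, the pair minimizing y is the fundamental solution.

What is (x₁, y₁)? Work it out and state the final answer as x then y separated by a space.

163 9

√328 = [18; 9,36, …], period ℓ=2 (even) → k=1
i=0: a=18 ⇒ p=18, q=1
i=1: a=9 ⇒ p=163, q=9
→ (163, 9).  Check: 163²=26569, 328·9²=26568, difference 1.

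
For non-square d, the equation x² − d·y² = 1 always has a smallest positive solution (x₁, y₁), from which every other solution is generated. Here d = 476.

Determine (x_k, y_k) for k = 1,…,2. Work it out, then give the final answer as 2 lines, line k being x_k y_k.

28799 1320
1658764801 76029360

√476 → a₀=21, period (1,4,2,10,2,4,1,42); ℓ=8 even so k=7
a_0=21:  p_0=21·1+0=21,  q_0=21·0+1=1
a_1=1:  p_1=1·21+1=22,  q_1=1·1+0=1
…
a_6=4:  p_6=4·5258+2509=23541,  q_6=4·241+115=1079
a_7=1:  p_7=1·23541+5258=28799,  q_7=1·1079+241=1320
(x₁, y₁) = (28799, 1320);  28799² − 476·1320² = 1 ✓
n=2: (28799,1320)∘(28799,1320) = (28799·28799+476·1320·1320, 28799·1320+1320·28799) = (1658764801,76029360)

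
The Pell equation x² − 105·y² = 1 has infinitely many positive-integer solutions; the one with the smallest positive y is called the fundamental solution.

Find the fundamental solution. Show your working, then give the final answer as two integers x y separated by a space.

d=105: √d = [10; 4,20] (ℓ=2, even), read p_1/q_1
k=0  a_k=10  p_k/q_k = 10/1
k=1  a_k=4  p_k/q_k = 41/4
→ (41, 4).  Check: 41²=1681, 105·4²=1680, difference 1.

41 4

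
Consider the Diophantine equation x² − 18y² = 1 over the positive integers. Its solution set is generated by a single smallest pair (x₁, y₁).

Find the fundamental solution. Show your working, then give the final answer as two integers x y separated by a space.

√18 = [4; 4,8, …], period ℓ=2 (even) → k=1
k=0  a_k=4  p_k/q_k = 4/1
k=1  a_k=4  p_k/q_k = 17/4
fundamental: x₁=17, y₁=4  (since 289 − 18·16 = 1)

17 4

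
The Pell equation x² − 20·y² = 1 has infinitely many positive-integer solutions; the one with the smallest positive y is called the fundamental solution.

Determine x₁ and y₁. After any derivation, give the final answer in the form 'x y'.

[4; 2,8] for √20; ℓ=2 ⇒ convergent index 1
step 0: (4, 1)  from 4·(1,0) + (0,1)
step 1: (9, 2)  from 2·(4,1) + (1,0)
fundamental: x₁=9, y₁=2  (since 81 − 20·4 = 1)

9 2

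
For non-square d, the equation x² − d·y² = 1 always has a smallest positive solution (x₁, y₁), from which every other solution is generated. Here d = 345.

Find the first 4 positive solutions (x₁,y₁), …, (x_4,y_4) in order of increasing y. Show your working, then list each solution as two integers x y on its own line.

d=345: √d = [18; 1,1,2,1,6,1,2,1,1,36] (ℓ=10, even), read p_9/q_9
a_0=18:  p_0=18·1+0=18,  q_0=18·0+1=1
a_1=1:  p_1=1·18+1=19,  q_1=1·1+0=1
a_2=1:  p_2=1·19+18=37,  q_2=1·1+1=2
…
a_4=1:  p_4=1·93+37=130,  q_4=1·5+2=7
…
a_6=1:  p_6=1·873+130=1003,  q_6=1·47+7=54
…
a_8=1:  p_8=1·2879+1003=3882,  q_8=1·155+54=209
a_9=1:  p_9=1·3882+2879=6761,  q_9=1·209+155=364
fundamental: x₁=6761, y₁=364  (since 45711121 − 345·132496 = 1)
k=2:  x_2 = 6761·6761+345·364·364 = 91422241,  y_2 = 6761·364+364·6761 = 4922008
k=3:  x_3 = 6761·91422241+345·364·4922008 = 1236211536041,  y_3 = 6761·4922008+364·91422241 = 66555391812
k=4:  x_4 = 6761·1236211536041+345·364·66555391812 = 16716052298924161,  y_4 = 6761·66555391812+364·1236211536041 = 899962003159856

6761 364
91422241 4922008
1236211536041 66555391812
16716052298924161 899962003159856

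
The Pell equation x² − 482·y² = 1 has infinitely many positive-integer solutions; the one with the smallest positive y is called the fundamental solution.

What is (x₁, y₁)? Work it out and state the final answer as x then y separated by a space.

[21; 1,20,1,42] for √482; ℓ=4 ⇒ convergent index 3
k=0  a_k=21  p_k/q_k = 21/1
k=1  a_k=1  p_k/q_k = 22/1
k=2  a_k=20  p_k/q_k = 461/21
k=3  a_k=1  p_k/q_k = 483/22
(x₁, y₁) = (483, 22);  483² − 482·22² = 1 ✓

483 22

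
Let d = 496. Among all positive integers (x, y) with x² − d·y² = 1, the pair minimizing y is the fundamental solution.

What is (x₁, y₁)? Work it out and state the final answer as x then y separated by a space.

√496 = [22; 3,1,2,4,1,…,1,3,44, …], period ℓ=16 (even) → k=15
k=0  a_k=22  p_k/q_k = 22/1
k=1  a_k=3  p_k/q_k = 67/3
…
k=3  a_k=2  p_k/q_k = 245/11
…
k=5  a_k=1  p_k/q_k = 1314/59
…
k=10  a_k=1  p_k/q_k = 49709/2232
k=11  a_k=1  p_k/q_k = 84875/3811
k=12  a_k=4  p_k/q_k = 389209/17476
…
k=14  a_k=1  p_k/q_k = 1252502/56239
k=15  a_k=3  p_k/q_k = 4620799/207480
→ (4620799, 207480).  Check: 4620799²=21351783398401, 496·207480²=21351783398400, difference 1.

4620799 207480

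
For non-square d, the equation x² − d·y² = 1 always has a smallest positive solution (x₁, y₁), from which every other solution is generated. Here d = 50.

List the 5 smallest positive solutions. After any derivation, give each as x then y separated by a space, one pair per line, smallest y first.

99 14
19601 2772
3880899 548842
768398401 108667944
152139002499 21515704070

d=50: √d = [7; 14] (ℓ=1, odd), read p_1/q_1
k=0  a_k=7  p_k/q_k = 7/1
k=1  a_k=14  p_k/q_k = 99/14
(x₁, y₁) = (99, 14);  99² − 50·14² = 1 ✓
(99+14√50)^2 = 19601 + 2772√50
(99+14√50)^3 = 3880899 + 548842√50
(99+14√50)^4 = 768398401 + 108667944√50
(99+14√50)^5 = 152139002499 + 21515704070√50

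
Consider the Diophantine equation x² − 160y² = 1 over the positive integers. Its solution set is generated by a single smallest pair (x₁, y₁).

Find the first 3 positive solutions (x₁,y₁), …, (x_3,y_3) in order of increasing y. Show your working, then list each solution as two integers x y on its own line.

d=160: √d = [12; 1,1,1,5,1,1,1,24] (ℓ=8, even), read p_7/q_7
i=0: a=12 ⇒ p=12, q=1
i=1: a=1 ⇒ p=13, q=1
i=2: a=1 ⇒ p=25, q=2
i=3: a=1 ⇒ p=38, q=3
i=4: a=5 ⇒ p=215, q=17
i=5: a=1 ⇒ p=253, q=20
i=6: a=1 ⇒ p=468, q=37
i=7: a=1 ⇒ p=721, q=57
→ (721, 57).  Check: 721²=519841, 160·57²=519840, difference 1.
n=2: (721,57)∘(721,57) = (721·721+160·57·57, 721·57+57·721) = (1039681,82194)
n=3: (1039681,82194)∘(721,57) = (721·1039681+160·57·82194, 721·82194+57·1039681) = (1499219281,118523691)

721 57
1039681 82194
1499219281 118523691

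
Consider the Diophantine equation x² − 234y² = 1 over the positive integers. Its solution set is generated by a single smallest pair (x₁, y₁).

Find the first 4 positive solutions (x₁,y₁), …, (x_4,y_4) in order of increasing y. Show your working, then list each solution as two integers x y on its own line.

5201 340
54100801 3536680
562756526801 36788545020
5853793337683201 382674441761360

√234 → a₀=15, period (3,2,1,2,1,2,3,30); ℓ=8 even so k=7
i=0: a=15 ⇒ p=15, q=1
i=1: a=3 ⇒ p=46, q=3
…
i=3: a=1 ⇒ p=153, q=10
…
i=6: a=2 ⇒ p=1545, q=101
i=7: a=3 ⇒ p=5201, q=340
fundamental: x₁=5201, y₁=340  (since 27050401 − 234·115600 = 1)
(5201+340√234)^2 = 54100801 + 3536680√234
(5201+340√234)^3 = 562756526801 + 36788545020√234
(5201+340√234)^4 = 5853793337683201 + 382674441761360√234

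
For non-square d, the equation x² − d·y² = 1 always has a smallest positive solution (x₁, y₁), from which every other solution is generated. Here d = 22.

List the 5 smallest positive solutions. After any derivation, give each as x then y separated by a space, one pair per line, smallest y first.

√22 → a₀=4, period (1,2,4,2,1,8); ℓ=6 even so k=5
step 0: (4, 1)  from 4·(1,0) + (0,1)
step 1: (5, 1)  from 1·(4,1) + (1,0)
…
step 3: (61, 13)  from 4·(14,3) + (5,1)
step 4: (136, 29)  from 2·(61,13) + (14,3)
step 5: (197, 42)  from 1·(136,29) + (61,13)
fundamental: x₁=197, y₁=42  (since 38809 − 22·1764 = 1)
k=2:  x_2 = 197·197+22·42·42 = 77617,  y_2 = 197·42+42·197 = 16548
k=3:  x_3 = 197·77617+22·42·16548 = 30580901,  y_3 = 197·16548+42·77617 = 6519870
k=4:  x_4 = 197·30580901+22·42·6519870 = 12048797377,  y_4 = 197·6519870+42·30580901 = 2568812232
k=5:  x_5 = 197·12048797377+22·42·2568812232 = 4747195585637,  y_5 = 197·2568812232+42·12048797377 = 1012105499538

197 42
77617 16548
30580901 6519870
12048797377 2568812232
4747195585637 1012105499538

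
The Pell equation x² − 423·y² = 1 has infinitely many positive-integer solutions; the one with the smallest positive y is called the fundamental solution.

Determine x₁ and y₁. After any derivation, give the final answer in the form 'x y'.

4607 224

√423 = [20; 1,1,3,4,3,1,1,40, …], period ℓ=8 (even) → k=7
i=0: a=20 ⇒ p=20, q=1
i=1: a=1 ⇒ p=21, q=1
…
i=4: a=4 ⇒ p=617, q=30
…
i=6: a=1 ⇒ p=2612, q=127
i=7: a=1 ⇒ p=4607, q=224
(x₁, y₁) = (4607, 224);  4607² − 423·224² = 1 ✓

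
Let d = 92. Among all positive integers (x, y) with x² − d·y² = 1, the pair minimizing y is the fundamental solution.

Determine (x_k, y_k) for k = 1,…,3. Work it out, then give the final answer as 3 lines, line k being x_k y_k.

[9; 1,1,2,4,2,1,1,18] for √92; ℓ=8 ⇒ convergent index 7
step 0: (9, 1)  from 9·(1,0) + (0,1)
step 1: (10, 1)  from 1·(9,1) + (1,0)
step 2: (19, 2)  from 1·(10,1) + (9,1)
…
step 6: (681, 71)  from 1·(470,49) + (211,22)
step 7: (1151, 120)  from 1·(681,71) + (470,49)
(x₁, y₁) = (1151, 120);  1151² − 92·120² = 1 ✓
(1151+120√92)^2 = 2649601 + 276240√92
(1151+120√92)^3 = 6099380351 + 635904360√92

1151 120
2649601 276240
6099380351 635904360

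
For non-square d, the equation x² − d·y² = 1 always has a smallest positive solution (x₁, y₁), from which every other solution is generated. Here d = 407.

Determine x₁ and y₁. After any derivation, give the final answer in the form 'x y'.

2663 132

√407 → a₀=20, period (5,1,2,1,5,40); ℓ=6 even so k=5
step 0: (20, 1)  from 20·(1,0) + (0,1)
step 1: (101, 5)  from 5·(20,1) + (1,0)
…
step 3: (343, 17)  from 2·(121,6) + (101,5)
step 4: (464, 23)  from 1·(343,17) + (121,6)
step 5: (2663, 132)  from 5·(464,23) + (343,17)
→ (2663, 132).  Check: 2663²=7091569, 407·132²=7091568, difference 1.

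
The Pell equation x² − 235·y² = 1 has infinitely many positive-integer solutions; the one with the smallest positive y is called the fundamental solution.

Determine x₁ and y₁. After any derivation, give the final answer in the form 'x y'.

46 3

√235 = [15; 3,30, …], period ℓ=2 (even) → k=1
k=0  a_k=15  p_k/q_k = 15/1
k=1  a_k=3  p_k/q_k = 46/3
→ (46, 3).  Check: 46²=2116, 235·3²=2115, difference 1.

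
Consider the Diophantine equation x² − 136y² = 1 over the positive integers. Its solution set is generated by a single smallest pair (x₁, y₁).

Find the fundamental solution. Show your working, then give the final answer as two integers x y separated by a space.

√136 → a₀=11, period (1,1,1,22); ℓ=4 even so k=3
step 0: (11, 1)  from 11·(1,0) + (0,1)
step 1: (12, 1)  from 1·(11,1) + (1,0)
step 2: (23, 2)  from 1·(12,1) + (11,1)
step 3: (35, 3)  from 1·(23,2) + (12,1)
(x₁, y₁) = (35, 3);  35² − 136·3² = 1 ✓

35 3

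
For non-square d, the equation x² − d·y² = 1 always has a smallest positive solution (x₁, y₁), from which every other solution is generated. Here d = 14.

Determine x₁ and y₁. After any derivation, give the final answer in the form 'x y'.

15 4

[3; 1,2,1,6] for √14; ℓ=4 ⇒ convergent index 3
i=0: a=3 ⇒ p=3, q=1
…
i=2: a=2 ⇒ p=11, q=3
i=3: a=1 ⇒ p=15, q=4
(x₁, y₁) = (15, 4);  15² − 14·4² = 1 ✓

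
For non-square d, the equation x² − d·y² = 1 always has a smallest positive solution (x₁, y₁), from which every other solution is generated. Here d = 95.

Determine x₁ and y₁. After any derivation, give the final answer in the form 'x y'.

39 4

d=95: √d = [9; 1,2,1,18] (ℓ=4, even), read p_3/q_3
i=0: a=9 ⇒ p=9, q=1
…
i=2: a=2 ⇒ p=29, q=3
i=3: a=1 ⇒ p=39, q=4
fundamental: x₁=39, y₁=4  (since 1521 − 95·16 = 1)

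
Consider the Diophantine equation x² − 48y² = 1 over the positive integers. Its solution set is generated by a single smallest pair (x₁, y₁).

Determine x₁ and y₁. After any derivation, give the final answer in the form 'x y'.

7 1

[6; 1,12] for √48; ℓ=2 ⇒ convergent index 1
step 0: (6, 1)  from 6·(1,0) + (0,1)
step 1: (7, 1)  from 1·(6,1) + (1,0)
fundamental: x₁=7, y₁=1  (since 49 − 48·1 = 1)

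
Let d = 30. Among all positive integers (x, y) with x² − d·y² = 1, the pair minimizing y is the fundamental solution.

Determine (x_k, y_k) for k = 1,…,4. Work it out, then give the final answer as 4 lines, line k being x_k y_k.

11 2
241 44
5291 966
116161 21208

√30 = [5; 2,10, …], period ℓ=2 (even) → k=1
k=0  a_k=5  p_k/q_k = 5/1
k=1  a_k=2  p_k/q_k = 11/2
→ (11, 2).  Check: 11²=121, 30·2²=120, difference 1.
k=2:  x_2 = 11·11+30·2·2 = 241,  y_2 = 11·2+2·11 = 44
k=3:  x_3 = 11·241+30·2·44 = 5291,  y_3 = 11·44+2·241 = 966
k=4:  x_4 = 11·5291+30·2·966 = 116161,  y_4 = 11·966+2·5291 = 21208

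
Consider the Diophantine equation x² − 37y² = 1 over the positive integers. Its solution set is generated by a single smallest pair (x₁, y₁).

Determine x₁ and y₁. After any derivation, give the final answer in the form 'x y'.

73 12

d=37: √d = [6; 12] (ℓ=1, odd), read p_1/q_1
i=0: a=6 ⇒ p=6, q=1
i=1: a=12 ⇒ p=73, q=12
(x₁, y₁) = (73, 12);  73² − 37·12² = 1 ✓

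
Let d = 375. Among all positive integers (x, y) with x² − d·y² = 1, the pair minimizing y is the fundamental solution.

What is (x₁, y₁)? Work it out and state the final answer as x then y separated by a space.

15124 781

√375 = [19; 2,1,2,1,5,1,2,1,2,38, …], period ℓ=10 (even) → k=9
a_0=19:  p_0=19·1+0=19,  q_0=19·0+1=1
a_1=2:  p_1=2·19+1=39,  q_1=2·1+0=2
…
a_3=2:  p_3=2·58+39=155,  q_3=2·3+2=8
a_4=1:  p_4=1·155+58=213,  q_4=1·8+3=11
a_5=5:  p_5=5·213+155=1220,  q_5=5·11+8=63
a_6=1:  p_6=1·1220+213=1433,  q_6=1·63+11=74
a_7=2:  p_7=2·1433+1220=4086,  q_7=2·74+63=211
a_8=1:  p_8=1·4086+1433=5519,  q_8=1·211+74=285
a_9=2:  p_9=2·5519+4086=15124,  q_9=2·285+211=781
(x₁, y₁) = (15124, 781);  15124² − 375·781² = 1 ✓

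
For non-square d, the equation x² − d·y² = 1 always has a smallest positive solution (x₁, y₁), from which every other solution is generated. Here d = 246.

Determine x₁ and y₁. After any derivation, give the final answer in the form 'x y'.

[15; 1,2,5,1,14,1,5,2,1,30] for √246; ℓ=10 ⇒ convergent index 9
a_0=15:  p_0=15·1+0=15,  q_0=15·0+1=1
a_1=1:  p_1=1·15+1=16,  q_1=1·1+0=1
a_2=2:  p_2=2·16+15=47,  q_2=2·1+1=3
a_3=5:  p_3=5·47+16=251,  q_3=5·3+1=16
a_4=1:  p_4=1·251+47=298,  q_4=1·16+3=19
a_5=14:  p_5=14·298+251=4423,  q_5=14·19+16=282
…
a_7=5:  p_7=5·4721+4423=28028,  q_7=5·301+282=1787
a_8=2:  p_8=2·28028+4721=60777,  q_8=2·1787+301=3875
a_9=1:  p_9=1·60777+28028=88805,  q_9=1·3875+1787=5662
→ (88805, 5662).  Check: 88805²=7886328025, 246·5662²=7886328024, difference 1.

88805 5662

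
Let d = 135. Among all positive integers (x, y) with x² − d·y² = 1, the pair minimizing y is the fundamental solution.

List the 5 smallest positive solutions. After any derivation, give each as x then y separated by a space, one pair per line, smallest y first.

d=135: √d = [11; 1,1,1,1,1,1,1,22] (ℓ=8, even), read p_7/q_7
a_0=11:  p_0=11·1+0=11,  q_0=11·0+1=1
a_1=1:  p_1=1·11+1=12,  q_1=1·1+0=1
a_2=1:  p_2=1·12+11=23,  q_2=1·1+1=2
a_3=1:  p_3=1·23+12=35,  q_3=1·2+1=3
…
a_5=1:  p_5=1·58+35=93,  q_5=1·5+3=8
a_6=1:  p_6=1·93+58=151,  q_6=1·8+5=13
a_7=1:  p_7=1·151+93=244,  q_7=1·13+8=21
(x₁, y₁) = (244, 21);  244² − 135·21² = 1 ✓
(244+21√135)^2 = 119071 + 10248√135
(244+21√135)^3 = 58106404 + 5001003√135
(244+21√135)^4 = 28355806081 + 2440479216√135
(244+21√135)^5 = 13837575261124 + 1190948856405√135

244 21
119071 10248
58106404 5001003
28355806081 2440479216
13837575261124 1190948856405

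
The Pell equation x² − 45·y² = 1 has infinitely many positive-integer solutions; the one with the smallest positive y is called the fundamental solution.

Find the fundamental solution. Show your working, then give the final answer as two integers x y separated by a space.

[6; 1,2,2,2,1,12] for √45; ℓ=6 ⇒ convergent index 5
k=0  a_k=6  p_k/q_k = 6/1
k=1  a_k=1  p_k/q_k = 7/1
…
k=4  a_k=2  p_k/q_k = 114/17
k=5  a_k=1  p_k/q_k = 161/24
→ (161, 24).  Check: 161²=25921, 45·24²=25920, difference 1.

161 24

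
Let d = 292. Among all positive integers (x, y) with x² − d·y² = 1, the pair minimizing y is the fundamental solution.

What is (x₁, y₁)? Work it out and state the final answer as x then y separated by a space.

√292 = [17; 11,2,1,3,8,3,1,2,11,34, …], period ℓ=10 (even) → k=9
step 0: (17, 1)  from 17·(1,0) + (0,1)
…
step 2: (393, 23)  from 2·(188,11) + (17,1)
…
step 4: (2136, 125)  from 3·(581,34) + (393,23)
step 5: (17669, 1034)  from 8·(2136,125) + (581,34)
step 6: (55143, 3227)  from 3·(17669,1034) + (2136,125)
step 7: (72812, 4261)  from 1·(55143,3227) + (17669,1034)
step 8: (200767, 11749)  from 2·(72812,4261) + (55143,3227)
step 9: (2281249, 133500)  from 11·(200767,11749) + (72812,4261)
(x₁, y₁) = (2281249, 133500);  2281249² − 292·133500² = 1 ✓

2281249 133500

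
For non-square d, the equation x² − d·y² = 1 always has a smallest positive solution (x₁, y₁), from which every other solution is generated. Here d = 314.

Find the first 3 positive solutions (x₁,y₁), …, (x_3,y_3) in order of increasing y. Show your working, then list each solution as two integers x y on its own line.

392499 22150
308110930001 17387705700
241866463828532499 13649314199066450

√314 = [17; 1,2,1,1,2,1,34, …], period ℓ=7 (odd) → k=13
i=0: a=17 ⇒ p=17, q=1
…
i=2: a=2 ⇒ p=53, q=3
i=3: a=1 ⇒ p=71, q=4
i=4: a=1 ⇒ p=124, q=7
…
i=7: a=34 ⇒ p=15381, q=868
…
i=9: a=2 ⇒ p=47029, q=2654
i=10: a=1 ⇒ p=62853, q=3547
…
i=12: a=2 ⇒ p=282617, q=15949
i=13: a=1 ⇒ p=392499, q=22150
→ (392499, 22150).  Check: 392499²=154055465001, 314·22150²=154055465000, difference 1.
(x_2, y_2) = (392499·392499 + 314·22150·22150, 392499·22150 + 22150·392499) = (308110930001, 17387705700)
(x_3, y_3) = (392499·308110930001 + 314·22150·17387705700, 392499·17387705700 + 22150·308110930001) = (241866463828532499, 13649314199066450)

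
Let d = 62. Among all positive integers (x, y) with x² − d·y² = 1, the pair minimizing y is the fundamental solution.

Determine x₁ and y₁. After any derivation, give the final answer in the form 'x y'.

63 8

d=62: √d = [7; 1,6,1,14] (ℓ=4, even), read p_3/q_3
i=0: a=7 ⇒ p=7, q=1
…
i=2: a=6 ⇒ p=55, q=7
i=3: a=1 ⇒ p=63, q=8
→ (63, 8).  Check: 63²=3969, 62·8²=3968, difference 1.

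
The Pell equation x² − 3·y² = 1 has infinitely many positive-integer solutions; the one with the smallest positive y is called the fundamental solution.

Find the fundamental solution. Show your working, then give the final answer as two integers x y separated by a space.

2 1

[1; 1,2] for √3; ℓ=2 ⇒ convergent index 1
step 0: (1, 1)  from 1·(1,0) + (0,1)
step 1: (2, 1)  from 1·(1,1) + (1,0)
fundamental: x₁=2, y₁=1  (since 4 − 3·1 = 1)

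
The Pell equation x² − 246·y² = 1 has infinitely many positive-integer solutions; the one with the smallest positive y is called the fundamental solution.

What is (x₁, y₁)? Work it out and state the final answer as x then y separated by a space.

√246 → a₀=15, period (1,2,5,1,14,1,5,2,1,30); ℓ=10 even so k=9
step 0: (15, 1)  from 15·(1,0) + (0,1)
…
step 2: (47, 3)  from 2·(16,1) + (15,1)
…
step 7: (28028, 1787)  from 5·(4721,301) + (4423,282)
step 8: (60777, 3875)  from 2·(28028,1787) + (4721,301)
step 9: (88805, 5662)  from 1·(60777,3875) + (28028,1787)
(x₁, y₁) = (88805, 5662);  88805² − 246·5662² = 1 ✓

88805 5662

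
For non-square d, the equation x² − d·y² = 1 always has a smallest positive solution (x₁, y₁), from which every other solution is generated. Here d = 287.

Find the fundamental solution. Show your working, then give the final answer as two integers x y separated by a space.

288 17

d=287: √d = [16; 1,15,1,32] (ℓ=4, even), read p_3/q_3
step 0: (16, 1)  from 16·(1,0) + (0,1)
…
step 2: (271, 16)  from 15·(17,1) + (16,1)
step 3: (288, 17)  from 1·(271,16) + (17,1)
(x₁, y₁) = (288, 17);  288² − 287·17² = 1 ✓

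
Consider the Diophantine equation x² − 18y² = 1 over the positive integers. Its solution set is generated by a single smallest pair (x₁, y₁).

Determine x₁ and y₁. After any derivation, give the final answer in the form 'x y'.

17 4

d=18: √d = [4; 4,8] (ℓ=2, even), read p_1/q_1
step 0: (4, 1)  from 4·(1,0) + (0,1)
step 1: (17, 4)  from 4·(4,1) + (1,0)
fundamental: x₁=17, y₁=4  (since 289 − 18·16 = 1)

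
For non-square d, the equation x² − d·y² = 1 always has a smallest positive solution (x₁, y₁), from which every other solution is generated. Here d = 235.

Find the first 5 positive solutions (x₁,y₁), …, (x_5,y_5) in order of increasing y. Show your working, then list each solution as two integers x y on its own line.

√235 → a₀=15, period (3,30); ℓ=2 even so k=1
k=0  a_k=15  p_k/q_k = 15/1
k=1  a_k=3  p_k/q_k = 46/3
fundamental: x₁=46, y₁=3  (since 2116 − 235·9 = 1)
k=2:  x_2 = 46·46+235·3·3 = 4231,  y_2 = 46·3+3·46 = 276
k=3:  x_3 = 46·4231+235·3·276 = 389206,  y_3 = 46·276+3·4231 = 25389
k=4:  x_4 = 46·389206+235·3·25389 = 35802721,  y_4 = 46·25389+3·389206 = 2335512
k=5:  x_5 = 46·35802721+235·3·2335512 = 3293461126,  y_5 = 46·2335512+3·35802721 = 214841715

46 3
4231 276
389206 25389
35802721 2335512
3293461126 214841715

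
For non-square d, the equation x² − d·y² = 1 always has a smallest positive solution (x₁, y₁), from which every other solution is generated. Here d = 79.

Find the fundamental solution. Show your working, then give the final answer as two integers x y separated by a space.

√79 → a₀=8, period (1,7,1,16); ℓ=4 even so k=3
a_0=8:  p_0=8·1+0=8,  q_0=8·0+1=1
…
a_2=7:  p_2=7·9+8=71,  q_2=7·1+1=8
a_3=1:  p_3=1·71+9=80,  q_3=1·8+1=9
→ (80, 9).  Check: 80²=6400, 79·9²=6399, difference 1.

80 9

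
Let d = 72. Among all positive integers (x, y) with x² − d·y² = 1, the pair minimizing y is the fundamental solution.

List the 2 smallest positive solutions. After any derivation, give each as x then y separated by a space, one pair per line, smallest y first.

d=72: √d = [8; 2,16] (ℓ=2, even), read p_1/q_1
i=0: a=8 ⇒ p=8, q=1
i=1: a=2 ⇒ p=17, q=2
fundamental: x₁=17, y₁=2  (since 289 − 72·4 = 1)
k=2:  x_2 = 17·17+72·2·2 = 577,  y_2 = 17·2+2·17 = 68

17 2
577 68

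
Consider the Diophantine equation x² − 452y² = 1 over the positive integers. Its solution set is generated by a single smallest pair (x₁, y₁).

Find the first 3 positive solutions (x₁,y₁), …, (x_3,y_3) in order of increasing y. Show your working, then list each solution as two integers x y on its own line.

1204353 56648
2900932297217 136448377488
6987493029899166849 328664025545553880

[21; 3,1,5,3,10,3,5,1,3,42] for √452; ℓ=10 ⇒ convergent index 9
k=0  a_k=21  p_k/q_k = 21/1
…
k=4  a_k=3  p_k/q_k = 1552/73
…
k=8  a_k=1  p_k/q_k = 313483/14745
k=9  a_k=3  p_k/q_k = 1204353/56648
fundamental: x₁=1204353, y₁=56648  (since 1450466148609 − 452·3208995904 = 1)
n=2: (1204353,56648)∘(1204353,56648) = (1204353·1204353+452·56648·56648, 1204353·56648+56648·1204353) = (2900932297217,136448377488)
n=3: (2900932297217,136448377488)∘(1204353,56648) = (1204353·2900932297217+452·56648·136448377488, 1204353·136448377488+56648·2900932297217) = (6987493029899166849,328664025545553880)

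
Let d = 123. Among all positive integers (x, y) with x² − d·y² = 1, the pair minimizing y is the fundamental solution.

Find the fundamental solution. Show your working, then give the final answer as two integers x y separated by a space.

√123 → a₀=11, period (11,22); ℓ=2 even so k=1
step 0: (11, 1)  from 11·(1,0) + (0,1)
step 1: (122, 11)  from 11·(11,1) + (1,0)
fundamental: x₁=122, y₁=11  (since 14884 − 123·121 = 1)

122 11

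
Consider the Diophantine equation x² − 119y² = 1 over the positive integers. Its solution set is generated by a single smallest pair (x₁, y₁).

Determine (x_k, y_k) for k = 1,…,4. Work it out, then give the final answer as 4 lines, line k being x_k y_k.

√119 = [10; 1,9,1,20, …], period ℓ=4 (even) → k=3
a_0=10:  p_0=10·1+0=10,  q_0=10·0+1=1
…
a_2=9:  p_2=9·11+10=109,  q_2=9·1+1=10
a_3=1:  p_3=1·109+11=120,  q_3=1·10+1=11
→ (120, 11).  Check: 120²=14400, 119·11²=14399, difference 1.
(120+11√119)^2 = 28799 + 2640√119
(120+11√119)^3 = 6911640 + 633589√119
(120+11√119)^4 = 1658764801 + 152058720√119

120 11
28799 2640
6911640 633589
1658764801 152058720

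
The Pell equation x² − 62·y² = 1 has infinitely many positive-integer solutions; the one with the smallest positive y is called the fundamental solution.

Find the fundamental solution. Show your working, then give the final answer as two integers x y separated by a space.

63 8

√62 = [7; 1,6,1,14, …], period ℓ=4 (even) → k=3
i=0: a=7 ⇒ p=7, q=1
i=1: a=1 ⇒ p=8, q=1
i=2: a=6 ⇒ p=55, q=7
i=3: a=1 ⇒ p=63, q=8
(x₁, y₁) = (63, 8);  63² − 62·8² = 1 ✓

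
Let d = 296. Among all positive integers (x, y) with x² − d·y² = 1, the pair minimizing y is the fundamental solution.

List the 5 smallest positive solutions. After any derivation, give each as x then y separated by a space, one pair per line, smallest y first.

d=296: √d = [17; 4,1,7,1,4,34] (ℓ=6, even), read p_5/q_5
k=0  a_k=17  p_k/q_k = 17/1
k=1  a_k=4  p_k/q_k = 69/4
…
k=4  a_k=1  p_k/q_k = 757/44
k=5  a_k=4  p_k/q_k = 3699/215
(x₁, y₁) = (3699, 215);  3699² − 296·215² = 1 ✓
(x_2, y_2) = (3699·3699 + 296·215·215, 3699·215 + 215·3699) = (27365201, 1590570)
(x_3, y_3) = (3699·27365201 + 296·215·1590570, 3699·1590570 + 215·27365201) = (202447753299, 11767036645)
(x_4, y_4) = (3699·202447753299 + 296·215·11767036645, 3699·11767036645 + 215·202447753299) = (1497708451540801, 87052535509140)
(x_5, y_5) = (3699·1497708451540801 + 296·215·87052535509140, 3699·87052535509140 + 215·1497708451540801) = (11080046922051092499, 644014645929581075)

3699 215
27365201 1590570
202447753299 11767036645
1497708451540801 87052535509140
11080046922051092499 644014645929581075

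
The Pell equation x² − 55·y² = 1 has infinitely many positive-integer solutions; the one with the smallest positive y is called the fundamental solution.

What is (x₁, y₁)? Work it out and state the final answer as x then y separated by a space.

89 12

√55 → a₀=7, period (2,2,2,14); ℓ=4 even so k=3
a_0=7:  p_0=7·1+0=7,  q_0=7·0+1=1
a_1=2:  p_1=2·7+1=15,  q_1=2·1+0=2
a_2=2:  p_2=2·15+7=37,  q_2=2·2+1=5
a_3=2:  p_3=2·37+15=89,  q_3=2·5+2=12
→ (89, 12).  Check: 89²=7921, 55·12²=7920, difference 1.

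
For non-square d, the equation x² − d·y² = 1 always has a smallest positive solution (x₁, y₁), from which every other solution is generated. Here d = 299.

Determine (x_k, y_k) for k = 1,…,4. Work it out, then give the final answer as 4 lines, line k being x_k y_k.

415 24
344449 19920
285892255 16533576
237290227201 13722848160

√299 = [17; 3,2,3,34, …], period ℓ=4 (even) → k=3
step 0: (17, 1)  from 17·(1,0) + (0,1)
…
step 2: (121, 7)  from 2·(52,3) + (17,1)
step 3: (415, 24)  from 3·(121,7) + (52,3)
fundamental: x₁=415, y₁=24  (since 172225 − 299·576 = 1)
n=2: (415,24)∘(415,24) = (415·415+299·24·24, 415·24+24·415) = (344449,19920)
n=3: (344449,19920)∘(415,24) = (415·344449+299·24·19920, 415·19920+24·344449) = (285892255,16533576)
n=4: (285892255,16533576)∘(415,24) = (415·285892255+299·24·16533576, 415·16533576+24·285892255) = (237290227201,13722848160)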